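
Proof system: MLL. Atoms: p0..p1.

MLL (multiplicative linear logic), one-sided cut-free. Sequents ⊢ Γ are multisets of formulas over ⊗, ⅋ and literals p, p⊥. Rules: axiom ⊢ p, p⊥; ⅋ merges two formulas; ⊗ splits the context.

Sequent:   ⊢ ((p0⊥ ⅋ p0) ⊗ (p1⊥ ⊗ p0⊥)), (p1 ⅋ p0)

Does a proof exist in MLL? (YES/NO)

Derivation (root first):
[⅋]  ⊢ ((p0⊥ ⅋ p0) ⊗ (p1⊥ ⊗ p0⊥)), (p1 ⅋ p0)
  [⊗]  ⊢ p1, p0, ((p0⊥ ⅋ p0) ⊗ (p1⊥ ⊗ p0⊥))
    [⅋]  ⊢ (p0⊥ ⅋ p0)
      [Ax]  ⊢ p0, p0⊥
    [⊗]  ⊢ p1, p0, (p1⊥ ⊗ p0⊥)
      [Ax]  ⊢ p1, p1⊥
      [Ax]  ⊢ p0, p0⊥

Result: YES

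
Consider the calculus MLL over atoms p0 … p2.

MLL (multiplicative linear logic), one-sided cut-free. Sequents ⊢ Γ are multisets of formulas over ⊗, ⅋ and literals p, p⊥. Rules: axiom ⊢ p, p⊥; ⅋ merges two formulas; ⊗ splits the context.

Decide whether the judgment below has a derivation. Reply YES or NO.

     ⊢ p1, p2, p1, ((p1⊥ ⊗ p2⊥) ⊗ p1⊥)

Proof tree:
[⊗]  ⊢ p1, p2, p1, ((p1⊥ ⊗ p2⊥) ⊗ p1⊥)
  [⊗]  ⊢ p1, p2, (p1⊥ ⊗ p2⊥)
    [Ax]  ⊢ p1, p1⊥
    [Ax]  ⊢ p2, p2⊥
  [Ax]  ⊢ p1, p1⊥

Result: YES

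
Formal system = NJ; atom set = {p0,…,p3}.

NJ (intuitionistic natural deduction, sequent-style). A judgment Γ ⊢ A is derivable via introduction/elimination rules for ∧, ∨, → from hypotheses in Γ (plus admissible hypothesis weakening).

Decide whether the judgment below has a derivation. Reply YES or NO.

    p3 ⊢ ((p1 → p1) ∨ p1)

Derivation trace:
[∨I₁] p3 ⊢ ((p1 → p1) ∨ p1)
  [Wk] p3 ⊢ (p1 → p1)
    [→I]  ⊢ (p1 → p1)
      [Ax] p1 ⊢ p1

Result: YES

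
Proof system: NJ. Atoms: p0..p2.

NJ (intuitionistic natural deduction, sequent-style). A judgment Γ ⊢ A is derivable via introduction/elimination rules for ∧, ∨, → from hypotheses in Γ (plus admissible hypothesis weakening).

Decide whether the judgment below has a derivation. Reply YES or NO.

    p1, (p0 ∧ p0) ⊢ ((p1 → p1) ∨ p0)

Proof tree:
[Wk] p1, (p0 ∧ p0) ⊢ ((p1 → p1) ∨ p0)
  [∨I₁] p1 ⊢ ((p1 → p1) ∨ p0)
    [→I] p1 ⊢ (p1 → p1)
      [Wk] p1, p1 ⊢ p1
        [Ax] p1 ⊢ p1

Result: YES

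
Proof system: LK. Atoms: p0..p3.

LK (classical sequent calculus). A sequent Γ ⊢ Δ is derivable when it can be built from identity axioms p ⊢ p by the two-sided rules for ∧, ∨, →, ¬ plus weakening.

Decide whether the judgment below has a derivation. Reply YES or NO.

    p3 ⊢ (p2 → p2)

Derivation trace:
[WL] p3 ⊢ (p2 → p2)
  [→R]  ⊢ (p2 → p2)
    [Ax] p2 ⊢ p2

Result: YES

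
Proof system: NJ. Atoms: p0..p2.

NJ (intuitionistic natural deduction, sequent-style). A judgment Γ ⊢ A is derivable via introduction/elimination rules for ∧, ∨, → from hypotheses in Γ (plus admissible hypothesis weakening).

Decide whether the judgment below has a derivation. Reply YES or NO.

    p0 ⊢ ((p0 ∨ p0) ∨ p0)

Derivation (root first):
[∨I₁] p0 ⊢ ((p0 ∨ p0) ∨ p0)
  [∨I₁] p0 ⊢ (p0 ∨ p0)
    [Ax] p0 ⊢ p0

Result: YES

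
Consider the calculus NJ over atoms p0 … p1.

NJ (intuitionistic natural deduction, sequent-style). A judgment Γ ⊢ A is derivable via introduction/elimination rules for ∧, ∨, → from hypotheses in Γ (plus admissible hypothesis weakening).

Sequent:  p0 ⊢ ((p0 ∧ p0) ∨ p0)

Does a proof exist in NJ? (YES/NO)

Derivation trace:
[∨I₁] p0 ⊢ ((p0 ∧ p0) ∨ p0)
  [∧I] p0 ⊢ (p0 ∧ p0)
    [Ax] p0 ⊢ p0
    [Ax] p0 ⊢ p0

Result: YES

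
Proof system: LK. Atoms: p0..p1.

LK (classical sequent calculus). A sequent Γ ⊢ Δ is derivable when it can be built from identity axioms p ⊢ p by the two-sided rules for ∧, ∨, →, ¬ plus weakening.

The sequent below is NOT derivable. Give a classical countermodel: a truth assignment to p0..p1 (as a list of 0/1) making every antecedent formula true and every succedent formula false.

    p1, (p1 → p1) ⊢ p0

Search for a countermodel by truth-table:
  v=00: Γ:[p1=F, (p1 → p1)=T] Δ:[p0=F] refutes=False
  v=01: Γ:[p1=T, (p1 → p1)=T] Δ:[p0=F] refutes=True  ← countermodel

Result: [0, 1]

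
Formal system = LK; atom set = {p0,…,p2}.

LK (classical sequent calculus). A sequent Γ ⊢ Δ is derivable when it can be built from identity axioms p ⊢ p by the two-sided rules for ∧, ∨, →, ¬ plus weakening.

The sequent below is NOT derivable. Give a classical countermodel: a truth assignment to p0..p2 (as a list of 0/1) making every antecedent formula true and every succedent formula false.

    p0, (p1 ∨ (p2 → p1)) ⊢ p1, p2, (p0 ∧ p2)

Truth-table refutation:
  v=000: Γ:[p0=F, (p1 ∨ (p2 → p1))=T] Δ:[p1=F, p2=F, (p0 ∧ p2)=F] refutes=False
  v=001: Γ:[p0=F, (p1 ∨ (p2 → p1))=F] Δ:[p1=F, p2=T, (p0 ∧ p2)=F] refutes=False
  v=010: Γ:[p0=F, (p1 ∨ (p2 → p1))=T] Δ:[p1=T, p2=F, (p0 ∧ p2)=F] refutes=False
  v=011: Γ:[p0=F, (p1 ∨ (p2 → p1))=T] Δ:[p1=T, p2=T, (p0 ∧ p2)=F] refutes=False
  v=100: Γ:[p0=T, (p1 ∨ (p2 → p1))=T] Δ:[p1=F, p2=F, (p0 ∧ p2)=F] refutes=True  ← countermodel

Result: [1, 0, 0]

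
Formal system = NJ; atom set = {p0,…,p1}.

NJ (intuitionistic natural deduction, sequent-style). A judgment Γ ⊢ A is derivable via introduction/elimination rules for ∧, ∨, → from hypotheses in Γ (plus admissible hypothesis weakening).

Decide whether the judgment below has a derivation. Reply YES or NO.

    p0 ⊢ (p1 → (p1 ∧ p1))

Proof tree:
[→I] p0 ⊢ (p1 → (p1 ∧ p1))
  [Wk] p1, p0 ⊢ (p1 ∧ p1)
    [∧I] p1 ⊢ (p1 ∧ p1)
      [Wk] p1, p1 ⊢ p1
        [Ax] p1 ⊢ p1
      [Ax] p1 ⊢ p1

Result: YES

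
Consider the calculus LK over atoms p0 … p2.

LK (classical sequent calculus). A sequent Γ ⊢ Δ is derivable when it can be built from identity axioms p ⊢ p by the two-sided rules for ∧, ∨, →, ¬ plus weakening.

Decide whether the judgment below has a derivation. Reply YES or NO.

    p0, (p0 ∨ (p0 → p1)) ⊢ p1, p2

Enumerate valuations to refute Γ ⊢ Δ:
  v=000: Γ:[p0=F, (p0 ∨ (p0 → p1))=T] Δ:[p1=F, p2=F] refutes=False
  v=001: Γ:[p0=F, (p0 ∨ (p0 → p1))=T] Δ:[p1=F, p2=T] refutes=False
  v=010: Γ:[p0=F, (p0 ∨ (p0 → p1))=T] Δ:[p1=T, p2=F] refutes=False
  v=011: Γ:[p0=F, (p0 ∨ (p0 → p1))=T] Δ:[p1=T, p2=T] refutes=False
  v=100: Γ:[p0=T, (p0 ∨ (p0 → p1))=T] Δ:[p1=F, p2=F] refutes=True  ← countermodel

Result: NO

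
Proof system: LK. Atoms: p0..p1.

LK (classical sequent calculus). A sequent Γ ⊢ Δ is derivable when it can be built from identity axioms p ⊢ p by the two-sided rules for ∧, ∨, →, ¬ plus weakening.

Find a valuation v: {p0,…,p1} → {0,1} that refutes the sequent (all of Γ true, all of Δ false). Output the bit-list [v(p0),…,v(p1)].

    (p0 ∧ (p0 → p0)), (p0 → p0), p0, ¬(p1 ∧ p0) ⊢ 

Search for a countermodel by truth-table:
  v=00: Γ:[(p0 ∧ (p0 → p0))=F, (p0 → p0)=T, p0=F, ¬(p1 ∧ p0)=T] Δ:[] refutes=False
  v=01: Γ:[(p0 ∧ (p0 → p0))=F, (p0 → p0)=T, p0=F, ¬(p1 ∧ p0)=T] Δ:[] refutes=False
  v=10: Γ:[(p0 ∧ (p0 → p0))=T, (p0 → p0)=T, p0=T, ¬(p1 ∧ p0)=T] Δ:[] refutes=True  ← countermodel

Result: [1, 0]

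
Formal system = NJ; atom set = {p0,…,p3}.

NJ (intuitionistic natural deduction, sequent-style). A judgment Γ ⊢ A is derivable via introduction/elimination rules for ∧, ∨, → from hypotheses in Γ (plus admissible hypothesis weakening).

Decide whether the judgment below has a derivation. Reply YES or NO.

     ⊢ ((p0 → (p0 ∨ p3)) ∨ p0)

Derivation trace:
[∨I₁]  ⊢ ((p0 → (p0 ∨ p3)) ∨ p0)
  [→I]  ⊢ (p0 → (p0 ∨ p3))
    [∨I₁] p0 ⊢ (p0 ∨ p3)
      [Ax] p0 ⊢ p0

Result: YES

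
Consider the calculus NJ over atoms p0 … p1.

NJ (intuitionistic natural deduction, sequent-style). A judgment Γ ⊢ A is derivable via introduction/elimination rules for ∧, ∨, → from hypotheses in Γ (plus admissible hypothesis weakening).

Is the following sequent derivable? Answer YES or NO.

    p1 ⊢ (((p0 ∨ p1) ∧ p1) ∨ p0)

Derivation (root first):
[∨I₁] p1 ⊢ (((p0 ∨ p1) ∧ p1) ∨ p0)
  [∧I] p1 ⊢ ((p0 ∨ p1) ∧ p1)
    [∨I₂] p1 ⊢ (p0 ∨ p1)
      [Ax] p1 ⊢ p1
    [Ax] p1 ⊢ p1

Result: YES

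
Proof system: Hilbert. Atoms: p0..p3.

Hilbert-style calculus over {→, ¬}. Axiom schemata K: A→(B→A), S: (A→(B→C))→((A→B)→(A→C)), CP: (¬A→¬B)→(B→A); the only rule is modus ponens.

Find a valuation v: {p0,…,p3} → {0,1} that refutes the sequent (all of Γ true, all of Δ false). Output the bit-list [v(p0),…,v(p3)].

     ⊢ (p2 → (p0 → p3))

Search for a countermodel by truth-table:
  v=0000: Γ:[] Δ:[(p2 → (p0 → p3))=T] refutes=False
  v=0001: Γ:[] Δ:[(p2 → (p0 → p3))=T] refutes=False
  v=0010: Γ:[] Δ:[(p2 → (p0 → p3))=T] refutes=False
  v=0011: Γ:[] Δ:[(p2 → (p0 → p3))=T] refutes=False
  v=0100: Γ:[] Δ:[(p2 → (p0 → p3))=T] refutes=False
  v=0101: Γ:[] Δ:[(p2 → (p0 → p3))=T] refutes=False
  v=0110: Γ:[] Δ:[(p2 → (p0 → p3))=T] refutes=False
  v=0111: Γ:[] Δ:[(p2 → (p0 → p3))=T] refutes=False
  v=1000: Γ:[] Δ:[(p2 → (p0 → p3))=T] refutes=False
  v=1001: Γ:[] Δ:[(p2 → (p0 → p3))=T] refutes=False
  v=1010: Γ:[] Δ:[(p2 → (p0 → p3))=F] refutes=True  ← countermodel

Result: [1, 0, 1, 0]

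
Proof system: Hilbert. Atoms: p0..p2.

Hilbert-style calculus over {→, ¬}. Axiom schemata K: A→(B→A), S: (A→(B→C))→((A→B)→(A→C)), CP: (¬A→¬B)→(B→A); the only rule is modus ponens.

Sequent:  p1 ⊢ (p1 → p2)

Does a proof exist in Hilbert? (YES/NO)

Search for a countermodel by truth-table:
  v=000: Γ:[p1=F] Δ:[(p1 → p2)=T] refutes=False
  v=001: Γ:[p1=F] Δ:[(p1 → p2)=T] refutes=False
  v=010: Γ:[p1=T] Δ:[(p1 → p2)=F] refutes=True  ← countermodel

Result: NO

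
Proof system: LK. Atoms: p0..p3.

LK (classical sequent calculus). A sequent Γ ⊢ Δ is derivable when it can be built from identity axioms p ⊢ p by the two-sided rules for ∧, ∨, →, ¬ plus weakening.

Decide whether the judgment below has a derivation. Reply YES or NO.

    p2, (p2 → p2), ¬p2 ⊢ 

Derivation trace:
[¬L] p2, (p2 → p2), ¬p2 ⊢ 
  [→L] p2, (p2 → p2) ⊢ p2
    [Ax] p2 ⊢ p2
    [Ax] p2 ⊢ p2

Result: YES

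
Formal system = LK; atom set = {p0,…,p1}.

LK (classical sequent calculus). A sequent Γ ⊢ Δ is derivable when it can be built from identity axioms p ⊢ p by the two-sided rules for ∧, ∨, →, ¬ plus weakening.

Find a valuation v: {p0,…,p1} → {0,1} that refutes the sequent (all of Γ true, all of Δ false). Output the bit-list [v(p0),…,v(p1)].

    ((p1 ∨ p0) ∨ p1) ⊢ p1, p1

Enumerate valuations to refute Γ ⊢ Δ:
  v=00: Γ:[((p1 ∨ p0) ∨ p1)=F] Δ:[p1=F, p1=F] refutes=False
  v=01: Γ:[((p1 ∨ p0) ∨ p1)=T] Δ:[p1=T, p1=T] refutes=False
  v=10: Γ:[((p1 ∨ p0) ∨ p1)=T] Δ:[p1=F, p1=F] refutes=True  ← countermodel

Result: [1, 0]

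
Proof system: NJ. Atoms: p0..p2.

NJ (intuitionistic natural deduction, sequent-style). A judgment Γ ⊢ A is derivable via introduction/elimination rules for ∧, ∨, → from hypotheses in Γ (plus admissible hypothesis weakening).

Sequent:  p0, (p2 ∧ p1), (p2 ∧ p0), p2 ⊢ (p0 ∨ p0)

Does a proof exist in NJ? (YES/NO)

Derivation (root first):
[Wk] p0, (p2 ∧ p1), (p2 ∧ p0), p2 ⊢ (p0 ∨ p0)
  [Wk] p0, (p2 ∧ p1), (p2 ∧ p0) ⊢ (p0 ∨ p0)
    [∨I₁] p0, (p2 ∧ p1) ⊢ (p0 ∨ p0)
      [Wk] p0, (p2 ∧ p1) ⊢ p0
        [Ax] p0 ⊢ p0

Result: YES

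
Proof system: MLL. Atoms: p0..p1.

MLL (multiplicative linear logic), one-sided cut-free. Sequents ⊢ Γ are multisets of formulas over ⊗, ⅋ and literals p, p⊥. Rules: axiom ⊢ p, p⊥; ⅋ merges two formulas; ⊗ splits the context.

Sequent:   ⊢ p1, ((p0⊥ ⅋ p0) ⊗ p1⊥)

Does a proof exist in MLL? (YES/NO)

Derivation (root first):
[⊗]  ⊢ p1, ((p0⊥ ⅋ p0) ⊗ p1⊥)
  [⅋]  ⊢ (p0⊥ ⅋ p0)
    [Ax]  ⊢ p0, p0⊥
  [Ax]  ⊢ p1, p1⊥

Result: YES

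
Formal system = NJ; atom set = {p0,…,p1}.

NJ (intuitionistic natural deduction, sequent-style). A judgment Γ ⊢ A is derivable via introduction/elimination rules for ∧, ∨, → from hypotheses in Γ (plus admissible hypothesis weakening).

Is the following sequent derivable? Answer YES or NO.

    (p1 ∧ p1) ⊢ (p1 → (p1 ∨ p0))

Derivation (root first):
[Wk] (p1 ∧ p1) ⊢ (p1 → (p1 ∨ p0))
  [→I]  ⊢ (p1 → (p1 ∨ p0))
    [∨I₁] p1 ⊢ (p1 ∨ p0)
      [Ax] p1 ⊢ p1

Result: YES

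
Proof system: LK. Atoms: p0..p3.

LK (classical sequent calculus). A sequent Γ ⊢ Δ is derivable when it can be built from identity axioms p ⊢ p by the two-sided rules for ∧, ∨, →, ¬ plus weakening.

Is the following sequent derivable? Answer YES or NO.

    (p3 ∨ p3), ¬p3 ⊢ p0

Derivation (root first):
[WR] (p3 ∨ p3), ¬p3 ⊢ p0
  [¬L] (p3 ∨ p3), ¬p3 ⊢ 
    [∨L] (p3 ∨ p3) ⊢ p3
      [Ax] p3 ⊢ p3
      [Ax] p3 ⊢ p3

Result: YES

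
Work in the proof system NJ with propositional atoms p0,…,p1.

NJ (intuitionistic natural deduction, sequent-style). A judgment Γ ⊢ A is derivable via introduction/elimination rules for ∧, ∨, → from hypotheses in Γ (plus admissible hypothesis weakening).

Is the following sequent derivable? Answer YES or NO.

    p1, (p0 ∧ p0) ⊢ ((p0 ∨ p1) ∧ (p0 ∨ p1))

Derivation trace:
[Wk] p1, (p0 ∧ p0) ⊢ ((p0 ∨ p1) ∧ (p0 ∨ p1))
  [∧I] p1 ⊢ ((p0 ∨ p1) ∧ (p0 ∨ p1))
    [∨I₂] p1 ⊢ (p0 ∨ p1)
      [Ax] p1 ⊢ p1
    [∨I₂] p1 ⊢ (p0 ∨ p1)
      [Ax] p1 ⊢ p1

Result: YES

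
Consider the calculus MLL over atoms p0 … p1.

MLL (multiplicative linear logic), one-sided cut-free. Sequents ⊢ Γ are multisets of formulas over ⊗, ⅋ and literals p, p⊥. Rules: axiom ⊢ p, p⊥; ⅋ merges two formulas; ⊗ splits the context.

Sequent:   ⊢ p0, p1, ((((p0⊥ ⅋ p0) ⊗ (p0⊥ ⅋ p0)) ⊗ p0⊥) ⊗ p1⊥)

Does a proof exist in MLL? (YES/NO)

Derivation trace:
[⊗]  ⊢ p0, p1, ((((p0⊥ ⅋ p0) ⊗ (p0⊥ ⅋ p0)) ⊗ p0⊥) ⊗ p1⊥)
  [⊗]  ⊢ p0, (((p0⊥ ⅋ p0) ⊗ (p0⊥ ⅋ p0)) ⊗ p0⊥)
    [⊗]  ⊢ ((p0⊥ ⅋ p0) ⊗ (p0⊥ ⅋ p0))
      [⅋]  ⊢ (p0⊥ ⅋ p0)
        [Ax]  ⊢ p0, p0⊥
      [⅋]  ⊢ (p0⊥ ⅋ p0)
        [Ax]  ⊢ p0, p0⊥
    [Ax]  ⊢ p0, p0⊥
  [Ax]  ⊢ p1, p1⊥

Result: YES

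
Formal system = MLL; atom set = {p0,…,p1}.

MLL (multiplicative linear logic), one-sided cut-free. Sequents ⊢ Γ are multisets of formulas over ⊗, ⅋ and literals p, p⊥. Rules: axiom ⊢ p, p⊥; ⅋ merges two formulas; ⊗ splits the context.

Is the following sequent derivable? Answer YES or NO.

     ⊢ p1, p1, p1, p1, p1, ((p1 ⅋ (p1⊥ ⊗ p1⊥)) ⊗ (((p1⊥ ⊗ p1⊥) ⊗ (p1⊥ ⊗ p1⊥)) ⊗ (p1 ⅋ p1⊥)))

Derivation (root first):
[⊗]  ⊢ p1, p1, p1, p1, p1, ((p1 ⅋ (p1⊥ ⊗ p1⊥)) ⊗ (((p1⊥ ⊗ p1⊥) ⊗ (p1⊥ ⊗ p1⊥)) ⊗ (p1 ⅋ p1⊥)))
  [⅋]  ⊢ p1, (p1 ⅋ (p1⊥ ⊗ p1⊥))
    [⊗]  ⊢ p1, p1, (p1⊥ ⊗ p1⊥)
      [Ax]  ⊢ p1, p1⊥
      [Ax]  ⊢ p1, p1⊥
  [⊗]  ⊢ p1, p1, p1, p1, (((p1⊥ ⊗ p1⊥) ⊗ (p1⊥ ⊗ p1⊥)) ⊗ (p1 ⅋ p1⊥))
    [⊗]  ⊢ p1, p1, p1, p1, ((p1⊥ ⊗ p1⊥) ⊗ (p1⊥ ⊗ p1⊥))
      [⊗]  ⊢ p1, p1, (p1⊥ ⊗ p1⊥)
        [Ax]  ⊢ p1, p1⊥
        [Ax]  ⊢ p1, p1⊥
      [⊗]  ⊢ p1, p1, (p1⊥ ⊗ p1⊥)
        [Ax]  ⊢ p1, p1⊥
        [Ax]  ⊢ p1, p1⊥
    [⅋]  ⊢ (p1 ⅋ p1⊥)
      [Ax]  ⊢ p1, p1⊥

Result: YES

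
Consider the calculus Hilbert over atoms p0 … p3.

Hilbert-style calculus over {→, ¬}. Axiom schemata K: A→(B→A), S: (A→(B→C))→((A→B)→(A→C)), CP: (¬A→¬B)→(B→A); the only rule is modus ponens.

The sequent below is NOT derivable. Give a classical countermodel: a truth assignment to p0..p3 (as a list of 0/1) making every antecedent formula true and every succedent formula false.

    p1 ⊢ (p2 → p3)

Enumerate valuations to refute Γ ⊢ Δ:
  v=0000: Γ:[p1=F] Δ:[(p2 → p3)=T] refutes=False
  v=0001: Γ:[p1=F] Δ:[(p2 → p3)=T] refutes=False
  v=0010: Γ:[p1=F] Δ:[(p2 → p3)=F] refutes=False
  v=0011: Γ:[p1=F] Δ:[(p2 → p3)=T] refutes=False
  v=0100: Γ:[p1=T] Δ:[(p2 → p3)=T] refutes=False
  v=0101: Γ:[p1=T] Δ:[(p2 → p3)=T] refutes=False
  v=0110: Γ:[p1=T] Δ:[(p2 → p3)=F] refutes=True  ← countermodel

Result: [0, 1, 1, 0]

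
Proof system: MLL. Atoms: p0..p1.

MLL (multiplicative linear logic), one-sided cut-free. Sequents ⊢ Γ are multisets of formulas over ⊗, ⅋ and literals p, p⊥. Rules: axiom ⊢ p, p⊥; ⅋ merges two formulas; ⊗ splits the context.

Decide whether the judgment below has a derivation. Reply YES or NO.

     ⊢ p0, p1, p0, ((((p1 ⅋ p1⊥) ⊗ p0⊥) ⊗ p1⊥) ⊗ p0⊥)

Derivation trace:
[⊗]  ⊢ p0, p1, p0, ((((p1 ⅋ p1⊥) ⊗ p0⊥) ⊗ p1⊥) ⊗ p0⊥)
  [⊗]  ⊢ p0, p1, (((p1 ⅋ p1⊥) ⊗ p0⊥) ⊗ p1⊥)
    [⊗]  ⊢ p0, ((p1 ⅋ p1⊥) ⊗ p0⊥)
      [⅋]  ⊢ (p1 ⅋ p1⊥)
        [Ax]  ⊢ p1, p1⊥
      [Ax]  ⊢ p0, p0⊥
    [Ax]  ⊢ p1, p1⊥
  [Ax]  ⊢ p0, p0⊥

Result: YES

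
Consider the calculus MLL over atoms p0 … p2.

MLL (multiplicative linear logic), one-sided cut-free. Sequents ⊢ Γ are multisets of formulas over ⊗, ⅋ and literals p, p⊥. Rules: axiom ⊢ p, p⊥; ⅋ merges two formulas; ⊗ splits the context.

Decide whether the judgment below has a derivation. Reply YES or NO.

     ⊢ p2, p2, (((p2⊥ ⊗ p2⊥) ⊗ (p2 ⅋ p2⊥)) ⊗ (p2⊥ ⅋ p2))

Derivation trace:
[⊗]  ⊢ p2, p2, (((p2⊥ ⊗ p2⊥) ⊗ (p2 ⅋ p2⊥)) ⊗ (p2⊥ ⅋ p2))
  [⊗]  ⊢ p2, p2, ((p2⊥ ⊗ p2⊥) ⊗ (p2 ⅋ p2⊥))
    [⊗]  ⊢ p2, p2, (p2⊥ ⊗ p2⊥)
      [Ax]  ⊢ p2, p2⊥
      [Ax]  ⊢ p2, p2⊥
    [⅋]  ⊢ (p2 ⅋ p2⊥)
      [Ax]  ⊢ p2, p2⊥
  [⅋]  ⊢ (p2⊥ ⅋ p2)
    [Ax]  ⊢ p2, p2⊥

Result: YES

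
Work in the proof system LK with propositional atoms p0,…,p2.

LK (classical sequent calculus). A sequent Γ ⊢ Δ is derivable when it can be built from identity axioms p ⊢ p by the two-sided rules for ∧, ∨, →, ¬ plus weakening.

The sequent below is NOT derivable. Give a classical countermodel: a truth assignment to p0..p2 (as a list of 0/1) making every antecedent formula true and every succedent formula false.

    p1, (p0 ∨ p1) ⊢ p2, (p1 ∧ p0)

Search for a countermodel by truth-table:
  v=000: Γ:[p1=F, (p0 ∨ p1)=F] Δ:[p2=F, (p1 ∧ p0)=F] refutes=False
  v=001: Γ:[p1=F, (p0 ∨ p1)=F] Δ:[p2=T, (p1 ∧ p0)=F] refutes=False
  v=010: Γ:[p1=T, (p0 ∨ p1)=T] Δ:[p2=F, (p1 ∧ p0)=F] refutes=True  ← countermodel

Result: [0, 1, 0]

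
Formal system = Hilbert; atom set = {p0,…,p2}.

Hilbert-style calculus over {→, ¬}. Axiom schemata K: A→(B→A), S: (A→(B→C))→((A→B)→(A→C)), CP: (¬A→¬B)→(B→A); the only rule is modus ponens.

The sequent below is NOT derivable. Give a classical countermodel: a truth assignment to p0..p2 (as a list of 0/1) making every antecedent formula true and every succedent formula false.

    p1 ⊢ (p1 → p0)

Enumerate valuations to refute Γ ⊢ Δ:
  v=000: Γ:[p1=F] Δ:[(p1 → p0)=T] refutes=False
  v=001: Γ:[p1=F] Δ:[(p1 → p0)=T] refutes=False
  v=010: Γ:[p1=T] Δ:[(p1 → p0)=F] refutes=True  ← countermodel

Result: [0, 1, 0]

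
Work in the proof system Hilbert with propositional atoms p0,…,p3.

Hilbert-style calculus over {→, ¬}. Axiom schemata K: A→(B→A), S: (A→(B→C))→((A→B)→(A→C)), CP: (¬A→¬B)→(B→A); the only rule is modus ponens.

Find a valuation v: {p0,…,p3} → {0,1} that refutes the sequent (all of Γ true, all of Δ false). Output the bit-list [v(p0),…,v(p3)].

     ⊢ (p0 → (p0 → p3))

Truth-table refutation:
  v=0000: Γ:[] Δ:[(p0 → (p0 → p3))=T] refutes=False
  v=0001: Γ:[] Δ:[(p0 → (p0 → p3))=T] refutes=False
  v=0010: Γ:[] Δ:[(p0 → (p0 → p3))=T] refutes=False
  v=0011: Γ:[] Δ:[(p0 → (p0 → p3))=T] refutes=False
  v=0100: Γ:[] Δ:[(p0 → (p0 → p3))=T] refutes=False
  v=0101: Γ:[] Δ:[(p0 → (p0 → p3))=T] refutes=False
  v=0110: Γ:[] Δ:[(p0 → (p0 → p3))=T] refutes=False
  v=0111: Γ:[] Δ:[(p0 → (p0 → p3))=T] refutes=False
  v=1000: Γ:[] Δ:[(p0 → (p0 → p3))=F] refutes=True  ← countermodel

Result: [1, 0, 0, 0]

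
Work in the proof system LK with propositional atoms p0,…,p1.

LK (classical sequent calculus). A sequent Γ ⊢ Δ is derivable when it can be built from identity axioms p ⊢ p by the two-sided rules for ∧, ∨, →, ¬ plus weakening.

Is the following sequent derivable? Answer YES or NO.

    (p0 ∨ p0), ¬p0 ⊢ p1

Proof tree:
[¬L] (p0 ∨ p0), ¬p0 ⊢ p1
  [∨L] (p0 ∨ p0) ⊢ p1, p0
    [WR] p0 ⊢ p0, p1
      [Ax] p0 ⊢ p0
    [WR] p0 ⊢ p0, p1
      [Ax] p0 ⊢ p0

Result: YES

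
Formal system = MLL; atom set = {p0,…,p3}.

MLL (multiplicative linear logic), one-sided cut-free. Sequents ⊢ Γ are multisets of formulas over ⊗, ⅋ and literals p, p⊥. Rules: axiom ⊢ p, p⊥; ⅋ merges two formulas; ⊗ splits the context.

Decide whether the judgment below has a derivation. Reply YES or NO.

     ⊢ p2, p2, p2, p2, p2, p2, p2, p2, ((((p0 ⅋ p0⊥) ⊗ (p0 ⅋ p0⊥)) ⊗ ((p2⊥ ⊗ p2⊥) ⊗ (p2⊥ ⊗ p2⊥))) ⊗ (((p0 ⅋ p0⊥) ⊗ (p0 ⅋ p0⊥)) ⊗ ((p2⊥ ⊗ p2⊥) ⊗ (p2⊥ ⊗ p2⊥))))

Proof tree:
[⊗]  ⊢ p2, p2, p2, p2, p2, p2, p2, p2, ((((p0 ⅋ p0⊥) ⊗ (p0 ⅋ p0⊥)) ⊗ ((p2⊥ ⊗ p2⊥) ⊗ (p2⊥ ⊗ p2⊥))) ⊗ (((p0 ⅋ p0⊥) ⊗ (p0 ⅋ p0⊥)) ⊗ ((p2⊥ ⊗ p2⊥) ⊗ (p2⊥ ⊗ p2⊥))))
  [⊗]  ⊢ p2, p2, p2, p2, (((p0 ⅋ p0⊥) ⊗ (p0 ⅋ p0⊥)) ⊗ ((p2⊥ ⊗ p2⊥) ⊗ (p2⊥ ⊗ p2⊥)))
    [⊗]  ⊢ ((p0 ⅋ p0⊥) ⊗ (p0 ⅋ p0⊥))
      [⅋]  ⊢ (p0 ⅋ p0⊥)
        [Ax]  ⊢ p0, p0⊥
      [⅋]  ⊢ (p0 ⅋ p0⊥)
        [Ax]  ⊢ p0, p0⊥
    [⊗]  ⊢ p2, p2, p2, p2, ((p2⊥ ⊗ p2⊥) ⊗ (p2⊥ ⊗ p2⊥))
      [⊗]  ⊢ p2, p2, (p2⊥ ⊗ p2⊥)
        [Ax]  ⊢ p2, p2⊥
        [Ax]  ⊢ p2, p2⊥
      [⊗]  ⊢ p2, p2, (p2⊥ ⊗ p2⊥)
        [Ax]  ⊢ p2, p2⊥
        [Ax]  ⊢ p2, p2⊥
  [⊗]  ⊢ p2, p2, p2, p2, (((p0 ⅋ p0⊥) ⊗ (p0 ⅋ p0⊥)) ⊗ ((p2⊥ ⊗ p2⊥) ⊗ (p2⊥ ⊗ p2⊥)))
    [⊗]  ⊢ ((p0 ⅋ p0⊥) ⊗ (p0 ⅋ p0⊥))
      [⅋]  ⊢ (p0 ⅋ p0⊥)
        [Ax]  ⊢ p0, p0⊥
      [⅋]  ⊢ (p0 ⅋ p0⊥)
        [Ax]  ⊢ p0, p0⊥
    [⊗]  ⊢ p2, p2, p2, p2, ((p2⊥ ⊗ p2⊥) ⊗ (p2⊥ ⊗ p2⊥))
      [⊗]  ⊢ p2, p2, (p2⊥ ⊗ p2⊥)
        [Ax]  ⊢ p2, p2⊥
        [Ax]  ⊢ p2, p2⊥
      [⊗]  ⊢ p2, p2, (p2⊥ ⊗ p2⊥)
        [Ax]  ⊢ p2, p2⊥
        [Ax]  ⊢ p2, p2⊥

Result: YES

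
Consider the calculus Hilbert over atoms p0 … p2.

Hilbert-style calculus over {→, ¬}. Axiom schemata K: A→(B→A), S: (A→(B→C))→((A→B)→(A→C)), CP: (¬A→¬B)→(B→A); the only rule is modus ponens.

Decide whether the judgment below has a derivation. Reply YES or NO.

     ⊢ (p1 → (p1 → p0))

Search for a countermodel by truth-table:
  v=000: Γ:[] Δ:[(p1 → (p1 → p0))=T] refutes=False
  v=001: Γ:[] Δ:[(p1 → (p1 → p0))=T] refutes=False
  v=010: Γ:[] Δ:[(p1 → (p1 → p0))=F] refutes=True  ← countermodel

Result: NO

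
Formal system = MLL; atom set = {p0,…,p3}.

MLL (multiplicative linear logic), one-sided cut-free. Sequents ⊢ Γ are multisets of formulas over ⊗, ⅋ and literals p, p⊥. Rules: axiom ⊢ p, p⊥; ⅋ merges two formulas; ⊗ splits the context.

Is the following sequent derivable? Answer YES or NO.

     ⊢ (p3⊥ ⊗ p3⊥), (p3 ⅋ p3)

Derivation trace:
[⅋]  ⊢ (p3⊥ ⊗ p3⊥), (p3 ⅋ p3)
  [⊗]  ⊢ p3, p3, (p3⊥ ⊗ p3⊥)
    [Ax]  ⊢ p3, p3⊥
    [Ax]  ⊢ p3, p3⊥

Result: YES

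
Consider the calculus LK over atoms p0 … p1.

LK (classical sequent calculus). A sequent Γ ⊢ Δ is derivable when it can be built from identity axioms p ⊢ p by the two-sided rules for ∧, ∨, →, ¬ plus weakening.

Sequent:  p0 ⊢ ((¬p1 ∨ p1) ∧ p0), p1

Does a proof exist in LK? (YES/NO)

Derivation (root first):
[WR] p0 ⊢ ((¬p1 ∨ p1) ∧ p0), p1
  [∧R] p0 ⊢ ((¬p1 ∨ p1) ∧ p0)
    [∨R]  ⊢ (¬p1 ∨ p1)
      [¬R]  ⊢ p1, ¬p1
        [Ax] p1 ⊢ p1
    [Ax] p0 ⊢ p0

Result: YES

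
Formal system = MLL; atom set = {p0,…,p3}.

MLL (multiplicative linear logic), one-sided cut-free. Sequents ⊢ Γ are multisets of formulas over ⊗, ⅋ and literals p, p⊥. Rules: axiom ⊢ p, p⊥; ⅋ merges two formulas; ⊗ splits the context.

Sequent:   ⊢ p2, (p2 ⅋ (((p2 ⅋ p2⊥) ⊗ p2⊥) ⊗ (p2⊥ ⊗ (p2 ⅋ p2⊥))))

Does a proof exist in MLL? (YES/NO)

Derivation (root first):
[⅋]  ⊢ p2, (p2 ⅋ (((p2 ⅋ p2⊥) ⊗ p2⊥) ⊗ (p2⊥ ⊗ (p2 ⅋ p2⊥))))
  [⊗]  ⊢ p2, p2, (((p2 ⅋ p2⊥) ⊗ p2⊥) ⊗ (p2⊥ ⊗ (p2 ⅋ p2⊥)))
    [⊗]  ⊢ p2, ((p2 ⅋ p2⊥) ⊗ p2⊥)
      [⅋]  ⊢ (p2 ⅋ p2⊥)
        [Ax]  ⊢ p2, p2⊥
      [Ax]  ⊢ p2, p2⊥
    [⊗]  ⊢ p2, (p2⊥ ⊗ (p2 ⅋ p2⊥))
      [Ax]  ⊢ p2, p2⊥
      [⅋]  ⊢ (p2 ⅋ p2⊥)
        [Ax]  ⊢ p2, p2⊥

Result: YES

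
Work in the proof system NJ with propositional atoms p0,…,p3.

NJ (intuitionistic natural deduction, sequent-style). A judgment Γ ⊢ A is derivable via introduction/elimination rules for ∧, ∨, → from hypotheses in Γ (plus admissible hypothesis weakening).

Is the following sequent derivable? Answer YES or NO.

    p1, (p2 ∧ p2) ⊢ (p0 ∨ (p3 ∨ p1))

Derivation (root first):
[Wk] p1, (p2 ∧ p2) ⊢ (p0 ∨ (p3 ∨ p1))
  [∨I₂] p1 ⊢ (p0 ∨ (p3 ∨ p1))
    [∨I₂] p1 ⊢ (p3 ∨ p1)
      [Ax] p1 ⊢ p1

Result: YES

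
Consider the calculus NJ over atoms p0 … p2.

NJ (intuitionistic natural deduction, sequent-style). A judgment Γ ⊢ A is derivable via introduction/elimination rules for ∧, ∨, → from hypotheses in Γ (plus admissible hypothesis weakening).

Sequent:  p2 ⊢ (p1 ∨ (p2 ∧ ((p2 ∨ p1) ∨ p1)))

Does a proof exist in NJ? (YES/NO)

Derivation trace:
[∨I₂] p2 ⊢ (p1 ∨ (p2 ∧ ((p2 ∨ p1) ∨ p1)))
  [∧I] p2 ⊢ (p2 ∧ ((p2 ∨ p1) ∨ p1))
    [Ax] p2 ⊢ p2
    [∨I₁] p2 ⊢ ((p2 ∨ p1) ∨ p1)
      [∨I₁] p2 ⊢ (p2 ∨ p1)
        [Ax] p2 ⊢ p2

Result: YES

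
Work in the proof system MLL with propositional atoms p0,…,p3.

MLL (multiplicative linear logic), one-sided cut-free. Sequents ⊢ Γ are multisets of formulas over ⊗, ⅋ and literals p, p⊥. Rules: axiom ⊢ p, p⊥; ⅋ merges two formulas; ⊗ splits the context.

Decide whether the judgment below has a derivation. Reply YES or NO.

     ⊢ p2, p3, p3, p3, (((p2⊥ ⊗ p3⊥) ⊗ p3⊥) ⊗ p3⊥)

Proof tree:
[⊗]  ⊢ p2, p3, p3, p3, (((p2⊥ ⊗ p3⊥) ⊗ p3⊥) ⊗ p3⊥)
  [⊗]  ⊢ p2, p3, p3, ((p2⊥ ⊗ p3⊥) ⊗ p3⊥)
    [⊗]  ⊢ p2, p3, (p2⊥ ⊗ p3⊥)
      [Ax]  ⊢ p2, p2⊥
      [Ax]  ⊢ p3, p3⊥
    [Ax]  ⊢ p3, p3⊥
  [Ax]  ⊢ p3, p3⊥

Result: YES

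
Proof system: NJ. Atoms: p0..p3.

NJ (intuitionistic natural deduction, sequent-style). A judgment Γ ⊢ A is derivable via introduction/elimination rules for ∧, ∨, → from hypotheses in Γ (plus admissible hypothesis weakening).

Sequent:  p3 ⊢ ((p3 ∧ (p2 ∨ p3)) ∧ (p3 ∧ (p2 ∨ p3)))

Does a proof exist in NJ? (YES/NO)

Derivation trace:
[∧I] p3 ⊢ ((p3 ∧ (p2 ∨ p3)) ∧ (p3 ∧ (p2 ∨ p3)))
  [∧I] p3 ⊢ (p3 ∧ (p2 ∨ p3))
    [Ax] p3 ⊢ p3
    [∨I₂] p3 ⊢ (p2 ∨ p3)
      [Ax] p3 ⊢ p3
  [∧I] p3 ⊢ (p3 ∧ (p2 ∨ p3))
    [Ax] p3 ⊢ p3
    [∨I₂] p3 ⊢ (p2 ∨ p3)
      [Ax] p3 ⊢ p3

Result: YES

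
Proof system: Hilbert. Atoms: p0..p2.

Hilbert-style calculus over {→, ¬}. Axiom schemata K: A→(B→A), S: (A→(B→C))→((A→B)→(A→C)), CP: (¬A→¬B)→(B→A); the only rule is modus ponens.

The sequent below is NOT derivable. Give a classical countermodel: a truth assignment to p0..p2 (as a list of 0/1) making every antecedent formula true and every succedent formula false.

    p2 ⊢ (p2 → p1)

Enumerate valuations to refute Γ ⊢ Δ:
  v=000: Γ:[p2=F] Δ:[(p2 → p1)=T] refutes=False
  v=001: Γ:[p2=T] Δ:[(p2 → p1)=F] refutes=True  ← countermodel

Result: [0, 0, 1]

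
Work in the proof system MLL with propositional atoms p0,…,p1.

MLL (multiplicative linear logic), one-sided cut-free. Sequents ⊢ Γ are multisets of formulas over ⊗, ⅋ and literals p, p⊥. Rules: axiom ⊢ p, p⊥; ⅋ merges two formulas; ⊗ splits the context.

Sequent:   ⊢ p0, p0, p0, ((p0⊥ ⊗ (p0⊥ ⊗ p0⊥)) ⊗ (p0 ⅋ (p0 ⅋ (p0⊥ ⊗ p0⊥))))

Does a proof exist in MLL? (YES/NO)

Proof tree:
[⊗]  ⊢ p0, p0, p0, ((p0⊥ ⊗ (p0⊥ ⊗ p0⊥)) ⊗ (p0 ⅋ (p0 ⅋ (p0⊥ ⊗ p0⊥))))
  [⊗]  ⊢ p0, p0, p0, (p0⊥ ⊗ (p0⊥ ⊗ p0⊥))
    [Ax]  ⊢ p0, p0⊥
    [⊗]  ⊢ p0, p0, (p0⊥ ⊗ p0⊥)
      [Ax]  ⊢ p0, p0⊥
      [Ax]  ⊢ p0, p0⊥
  [⅋]  ⊢ (p0 ⅋ (p0 ⅋ (p0⊥ ⊗ p0⊥)))
    [⅋]  ⊢ p0, (p0 ⅋ (p0⊥ ⊗ p0⊥))
      [⊗]  ⊢ p0, p0, (p0⊥ ⊗ p0⊥)
        [Ax]  ⊢ p0, p0⊥
        [Ax]  ⊢ p0, p0⊥

Result: YES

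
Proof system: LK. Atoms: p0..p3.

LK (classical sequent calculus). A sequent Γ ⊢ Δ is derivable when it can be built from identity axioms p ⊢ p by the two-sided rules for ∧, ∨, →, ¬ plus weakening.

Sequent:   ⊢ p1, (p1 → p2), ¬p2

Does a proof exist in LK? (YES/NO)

Proof tree:
[¬R]  ⊢ p1, (p1 → p2), ¬p2
  [→R] p2 ⊢ p1, (p1 → p2)
    [WL] p2, p1 ⊢ p2, p1
      [WR] p2 ⊢ p2, p1
        [Ax] p2 ⊢ p2

Result: YES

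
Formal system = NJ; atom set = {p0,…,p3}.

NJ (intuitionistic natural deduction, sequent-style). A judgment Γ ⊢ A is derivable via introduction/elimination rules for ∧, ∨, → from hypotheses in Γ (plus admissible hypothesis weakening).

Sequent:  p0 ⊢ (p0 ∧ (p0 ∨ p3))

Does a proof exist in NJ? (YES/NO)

Proof tree:
[∧I] p0 ⊢ (p0 ∧ (p0 ∨ p3))
  [Ax] p0 ⊢ p0
  [∨I₁] p0 ⊢ (p0 ∨ p3)
    [Ax] p0 ⊢ p0

Result: YES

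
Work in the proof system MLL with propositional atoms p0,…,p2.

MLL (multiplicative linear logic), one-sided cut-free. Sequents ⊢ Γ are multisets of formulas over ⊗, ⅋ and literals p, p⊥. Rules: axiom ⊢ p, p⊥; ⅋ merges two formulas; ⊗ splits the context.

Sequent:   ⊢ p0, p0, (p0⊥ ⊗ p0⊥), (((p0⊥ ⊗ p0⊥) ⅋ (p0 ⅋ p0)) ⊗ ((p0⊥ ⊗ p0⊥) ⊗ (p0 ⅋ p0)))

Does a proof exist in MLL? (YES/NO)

Proof tree:
[⊗]  ⊢ p0, p0, (p0⊥ ⊗ p0⊥), (((p0⊥ ⊗ p0⊥) ⅋ (p0 ⅋ p0)) ⊗ ((p0⊥ ⊗ p0⊥) ⊗ (p0 ⅋ p0)))
  [⅋]  ⊢ ((p0⊥ ⊗ p0⊥) ⅋ (p0 ⅋ p0))
    [⅋]  ⊢ (p0⊥ ⊗ p0⊥), (p0 ⅋ p0)
      [⊗]  ⊢ p0, p0, (p0⊥ ⊗ p0⊥)
        [Ax]  ⊢ p0, p0⊥
        [Ax]  ⊢ p0, p0⊥
  [⊗]  ⊢ p0, p0, (p0⊥ ⊗ p0⊥), ((p0⊥ ⊗ p0⊥) ⊗ (p0 ⅋ p0))
    [⊗]  ⊢ p0, p0, (p0⊥ ⊗ p0⊥)
      [Ax]  ⊢ p0, p0⊥
      [Ax]  ⊢ p0, p0⊥
    [⅋]  ⊢ (p0⊥ ⊗ p0⊥), (p0 ⅋ p0)
      [⊗]  ⊢ p0, p0, (p0⊥ ⊗ p0⊥)
        [Ax]  ⊢ p0, p0⊥
        [Ax]  ⊢ p0, p0⊥

Result: YES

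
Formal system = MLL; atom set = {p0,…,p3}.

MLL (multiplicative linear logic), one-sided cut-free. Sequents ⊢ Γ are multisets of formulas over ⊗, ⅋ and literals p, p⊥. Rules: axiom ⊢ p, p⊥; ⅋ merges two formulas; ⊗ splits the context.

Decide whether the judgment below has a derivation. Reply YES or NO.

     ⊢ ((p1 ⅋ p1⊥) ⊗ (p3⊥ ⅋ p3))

Derivation trace:
[⊗]  ⊢ ((p1 ⅋ p1⊥) ⊗ (p3⊥ ⅋ p3))
  [⅋]  ⊢ (p1 ⅋ p1⊥)
    [Ax]  ⊢ p1, p1⊥
  [⅋]  ⊢ (p3⊥ ⅋ p3)
    [Ax]  ⊢ p3, p3⊥

Result: YES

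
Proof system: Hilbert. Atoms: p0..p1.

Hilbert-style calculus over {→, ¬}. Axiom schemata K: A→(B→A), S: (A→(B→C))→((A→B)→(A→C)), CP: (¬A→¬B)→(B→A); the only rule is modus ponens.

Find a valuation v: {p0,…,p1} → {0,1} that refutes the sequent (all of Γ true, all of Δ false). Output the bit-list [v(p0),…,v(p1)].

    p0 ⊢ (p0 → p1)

Truth-table refutation:
  v=00: Γ:[p0=F] Δ:[(p0 → p1)=T] refutes=False
  v=01: Γ:[p0=F] Δ:[(p0 → p1)=T] refutes=False
  v=10: Γ:[p0=T] Δ:[(p0 → p1)=F] refutes=True  ← countermodel

Result: [1, 0]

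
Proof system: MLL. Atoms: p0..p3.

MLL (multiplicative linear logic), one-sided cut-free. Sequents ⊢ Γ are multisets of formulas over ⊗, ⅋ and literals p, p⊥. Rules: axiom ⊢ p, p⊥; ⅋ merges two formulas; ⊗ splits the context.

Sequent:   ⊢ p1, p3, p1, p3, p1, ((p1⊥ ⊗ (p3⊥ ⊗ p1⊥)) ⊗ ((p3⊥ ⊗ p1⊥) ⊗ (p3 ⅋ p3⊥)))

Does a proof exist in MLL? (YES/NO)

Derivation trace:
[⊗]  ⊢ p1, p3, p1, p3, p1, ((p1⊥ ⊗ (p3⊥ ⊗ p1⊥)) ⊗ ((p3⊥ ⊗ p1⊥) ⊗ (p3 ⅋ p3⊥)))
  [⊗]  ⊢ p1, p3, p1, (p1⊥ ⊗ (p3⊥ ⊗ p1⊥))
    [Ax]  ⊢ p1, p1⊥
    [⊗]  ⊢ p3, p1, (p3⊥ ⊗ p1⊥)
      [Ax]  ⊢ p3, p3⊥
      [Ax]  ⊢ p1, p1⊥
  [⊗]  ⊢ p3, p1, ((p3⊥ ⊗ p1⊥) ⊗ (p3 ⅋ p3⊥))
    [⊗]  ⊢ p3, p1, (p3⊥ ⊗ p1⊥)
      [Ax]  ⊢ p3, p3⊥
      [Ax]  ⊢ p1, p1⊥
    [⅋]  ⊢ (p3 ⅋ p3⊥)
      [Ax]  ⊢ p3, p3⊥

Result: YES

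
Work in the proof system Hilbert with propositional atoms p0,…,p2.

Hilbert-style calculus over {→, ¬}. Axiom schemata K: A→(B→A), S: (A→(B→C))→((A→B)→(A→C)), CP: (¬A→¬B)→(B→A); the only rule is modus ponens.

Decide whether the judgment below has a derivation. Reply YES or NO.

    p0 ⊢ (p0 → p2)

Search for a countermodel by truth-table:
  v=000: Γ:[p0=F] Δ:[(p0 → p2)=T] refutes=False
  v=001: Γ:[p0=F] Δ:[(p0 → p2)=T] refutes=False
  v=010: Γ:[p0=F] Δ:[(p0 → p2)=T] refutes=False
  v=011: Γ:[p0=F] Δ:[(p0 → p2)=T] refutes=False
  v=100: Γ:[p0=T] Δ:[(p0 → p2)=F] refutes=True  ← countermodel

Result: NO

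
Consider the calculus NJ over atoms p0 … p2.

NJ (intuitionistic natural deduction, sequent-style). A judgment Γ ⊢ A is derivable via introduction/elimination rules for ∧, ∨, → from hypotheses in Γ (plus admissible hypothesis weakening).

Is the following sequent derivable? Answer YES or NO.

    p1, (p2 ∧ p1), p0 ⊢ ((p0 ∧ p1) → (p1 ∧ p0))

Derivation trace:
[→I] p1, (p2 ∧ p1), p0 ⊢ ((p0 ∧ p1) → (p1 ∧ p0))
  [∧I] p1, (p0 ∧ p1), (p2 ∧ p1), p0 ⊢ (p1 ∧ p0)
    [Wk] p1, (p2 ∧ p1), (p0 ∧ p1) ⊢ p1
      [Wk] p1, (p2 ∧ p1) ⊢ p1
        [Ax] p1 ⊢ p1
    [Ax] p0 ⊢ p0

Result: YES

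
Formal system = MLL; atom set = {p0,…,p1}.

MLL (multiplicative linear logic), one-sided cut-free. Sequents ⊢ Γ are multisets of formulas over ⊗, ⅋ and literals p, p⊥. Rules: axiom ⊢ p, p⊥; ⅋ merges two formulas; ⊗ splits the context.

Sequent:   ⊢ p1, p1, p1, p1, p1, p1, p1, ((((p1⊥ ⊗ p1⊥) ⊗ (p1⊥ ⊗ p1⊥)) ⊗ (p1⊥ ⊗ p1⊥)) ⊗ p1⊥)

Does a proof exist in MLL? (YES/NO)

Derivation (root first):
[⊗]  ⊢ p1, p1, p1, p1, p1, p1, p1, ((((p1⊥ ⊗ p1⊥) ⊗ (p1⊥ ⊗ p1⊥)) ⊗ (p1⊥ ⊗ p1⊥)) ⊗ p1⊥)
  [⊗]  ⊢ p1, p1, p1, p1, p1, p1, (((p1⊥ ⊗ p1⊥) ⊗ (p1⊥ ⊗ p1⊥)) ⊗ (p1⊥ ⊗ p1⊥))
    [⊗]  ⊢ p1, p1, p1, p1, ((p1⊥ ⊗ p1⊥) ⊗ (p1⊥ ⊗ p1⊥))
      [⊗]  ⊢ p1, p1, (p1⊥ ⊗ p1⊥)
        [Ax]  ⊢ p1, p1⊥
        [Ax]  ⊢ p1, p1⊥
      [⊗]  ⊢ p1, p1, (p1⊥ ⊗ p1⊥)
        [Ax]  ⊢ p1, p1⊥
        [Ax]  ⊢ p1, p1⊥
    [⊗]  ⊢ p1, p1, (p1⊥ ⊗ p1⊥)
      [Ax]  ⊢ p1, p1⊥
      [Ax]  ⊢ p1, p1⊥
  [Ax]  ⊢ p1, p1⊥

Result: YES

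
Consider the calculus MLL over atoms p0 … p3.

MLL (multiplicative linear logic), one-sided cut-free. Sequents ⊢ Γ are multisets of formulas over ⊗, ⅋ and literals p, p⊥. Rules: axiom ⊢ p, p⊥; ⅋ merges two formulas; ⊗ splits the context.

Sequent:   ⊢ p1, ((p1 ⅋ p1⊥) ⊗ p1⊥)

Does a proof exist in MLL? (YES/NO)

Proof tree:
[⊗]  ⊢ p1, ((p1 ⅋ p1⊥) ⊗ p1⊥)
  [⅋]  ⊢ (p1 ⅋ p1⊥)
    [Ax]  ⊢ p1, p1⊥
  [Ax]  ⊢ p1, p1⊥

Result: YES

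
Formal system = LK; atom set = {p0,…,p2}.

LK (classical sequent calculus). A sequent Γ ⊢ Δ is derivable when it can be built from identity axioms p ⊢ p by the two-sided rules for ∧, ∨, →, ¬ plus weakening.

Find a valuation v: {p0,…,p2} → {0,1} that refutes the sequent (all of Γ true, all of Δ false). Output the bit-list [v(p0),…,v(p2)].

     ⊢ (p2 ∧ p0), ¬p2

Enumerate valuations to refute Γ ⊢ Δ:
  v=000: Γ:[] Δ:[(p2 ∧ p0)=F, ¬p2=T] refutes=False
  v=001: Γ:[] Δ:[(p2 ∧ p0)=F, ¬p2=F] refutes=True  ← countermodel

Result: [0, 0, 1]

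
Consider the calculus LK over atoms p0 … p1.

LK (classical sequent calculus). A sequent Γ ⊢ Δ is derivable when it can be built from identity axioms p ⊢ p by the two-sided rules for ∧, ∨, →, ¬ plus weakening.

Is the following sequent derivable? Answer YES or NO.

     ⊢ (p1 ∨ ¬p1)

Proof tree:
[∨R]  ⊢ (p1 ∨ ¬p1)
  [¬R]  ⊢ p1, ¬p1
    [Ax] p1 ⊢ p1

Result: YES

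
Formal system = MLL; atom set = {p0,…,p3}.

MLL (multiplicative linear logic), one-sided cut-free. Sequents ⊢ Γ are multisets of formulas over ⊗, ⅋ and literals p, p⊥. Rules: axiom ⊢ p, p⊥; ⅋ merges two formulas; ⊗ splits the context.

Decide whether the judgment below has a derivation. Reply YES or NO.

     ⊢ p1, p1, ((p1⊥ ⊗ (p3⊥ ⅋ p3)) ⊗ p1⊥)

Derivation (root first):
[⊗]  ⊢ p1, p1, ((p1⊥ ⊗ (p3⊥ ⅋ p3)) ⊗ p1⊥)
  [⊗]  ⊢ p1, (p1⊥ ⊗ (p3⊥ ⅋ p3))
    [Ax]  ⊢ p1, p1⊥
    [⅋]  ⊢ (p3⊥ ⅋ p3)
      [Ax]  ⊢ p3, p3⊥
  [Ax]  ⊢ p1, p1⊥

Result: YES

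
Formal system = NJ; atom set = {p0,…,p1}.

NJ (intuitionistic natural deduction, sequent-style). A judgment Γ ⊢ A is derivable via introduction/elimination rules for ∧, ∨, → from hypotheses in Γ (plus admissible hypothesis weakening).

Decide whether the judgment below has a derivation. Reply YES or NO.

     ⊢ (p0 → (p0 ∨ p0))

Derivation (root first):
[→I]  ⊢ (p0 → (p0 ∨ p0))
  [∨I₁] p0 ⊢ (p0 ∨ p0)
    [Ax] p0 ⊢ p0

Result: YES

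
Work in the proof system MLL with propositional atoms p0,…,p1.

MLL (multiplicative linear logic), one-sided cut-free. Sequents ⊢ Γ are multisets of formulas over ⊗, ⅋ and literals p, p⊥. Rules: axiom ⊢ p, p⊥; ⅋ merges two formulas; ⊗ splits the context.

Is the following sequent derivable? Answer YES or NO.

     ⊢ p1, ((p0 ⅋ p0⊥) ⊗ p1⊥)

Derivation trace:
[⊗]  ⊢ p1, ((p0 ⅋ p0⊥) ⊗ p1⊥)
  [⅋]  ⊢ (p0 ⅋ p0⊥)
    [Ax]  ⊢ p0, p0⊥
  [Ax]  ⊢ p1, p1⊥

Result: YES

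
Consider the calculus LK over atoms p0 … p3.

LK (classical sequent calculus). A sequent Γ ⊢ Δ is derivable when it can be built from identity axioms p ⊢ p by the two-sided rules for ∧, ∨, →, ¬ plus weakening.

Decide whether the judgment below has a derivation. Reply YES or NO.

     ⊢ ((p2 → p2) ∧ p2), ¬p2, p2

Derivation trace:
[WR]  ⊢ ((p2 → p2) ∧ p2), ¬p2, p2
  [¬R]  ⊢ ((p2 → p2) ∧ p2), ¬p2
    [∧R] p2 ⊢ ((p2 → p2) ∧ p2)
      [→R]  ⊢ (p2 → p2)
        [Ax] p2 ⊢ p2
      [Ax] p2 ⊢ p2

Result: YES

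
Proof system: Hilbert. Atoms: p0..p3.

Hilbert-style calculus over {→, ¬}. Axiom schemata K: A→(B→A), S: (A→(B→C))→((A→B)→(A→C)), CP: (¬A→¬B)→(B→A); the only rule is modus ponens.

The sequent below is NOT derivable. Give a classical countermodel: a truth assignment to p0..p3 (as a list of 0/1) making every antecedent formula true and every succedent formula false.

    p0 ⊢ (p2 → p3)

Truth-table refutation:
  v=0000: Γ:[p0=F] Δ:[(p2 → p3)=T] refutes=False
  v=0001: Γ:[p0=F] Δ:[(p2 → p3)=T] refutes=False
  v=0010: Γ:[p0=F] Δ:[(p2 → p3)=F] refutes=False
  v=0011: Γ:[p0=F] Δ:[(p2 → p3)=T] refutes=False
  v=0100: Γ:[p0=F] Δ:[(p2 → p3)=T] refutes=False
  v=0101: Γ:[p0=F] Δ:[(p2 → p3)=T] refutes=False
  v=0110: Γ:[p0=F] Δ:[(p2 → p3)=F] refutes=False
  v=0111: Γ:[p0=F] Δ:[(p2 → p3)=T] refutes=False
  v=1000: Γ:[p0=T] Δ:[(p2 → p3)=T] refutes=False
  v=1001: Γ:[p0=T] Δ:[(p2 → p3)=T] refutes=False
  v=1010: Γ:[p0=T] Δ:[(p2 → p3)=F] refutes=True  ← countermodel

Result: [1, 0, 1, 0]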